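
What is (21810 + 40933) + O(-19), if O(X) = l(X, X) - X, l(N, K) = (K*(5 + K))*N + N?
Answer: 57689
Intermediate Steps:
l(N, K) = N + K*N*(5 + K) (l(N, K) = K*N*(5 + K) + N = N + K*N*(5 + K))
O(X) = -X + X*(1 + X² + 5*X) (O(X) = X*(1 + X² + 5*X) - X = -X + X*(1 + X² + 5*X))
(21810 + 40933) + O(-19) = (21810 + 40933) + (-19)²*(5 - 19) = 62743 + 361*(-14) = 62743 - 5054 = 57689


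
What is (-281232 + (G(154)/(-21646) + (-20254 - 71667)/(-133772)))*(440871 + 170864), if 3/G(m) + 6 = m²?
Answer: -147642518421194372475332/858191959519 ≈ -1.7204e+11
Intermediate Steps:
G(m) = 3/(-6 + m²)
(-281232 + (G(154)/(-21646) + (-20254 - 71667)/(-133772)))*(440871 + 170864) = (-281232 + ((3/(-6 + 154²))/(-21646) + (-20254 - 71667)/(-133772)))*(440871 + 170864) = (-281232 + ((3/(-6 + 23716))*(-1/21646) - 91921*(-1/133772)))*611735 = (-281232 + ((3/23710)*(-1/21646) + 91921/133772))*611735 = (-281232 + (-3/513226660 + 91921/133772))*611735 = (-281232 + 2948519213284/4290959797595)*611735 = -1206752257278023756/4290959797595*611735 = -147642518421194372475332/858191959519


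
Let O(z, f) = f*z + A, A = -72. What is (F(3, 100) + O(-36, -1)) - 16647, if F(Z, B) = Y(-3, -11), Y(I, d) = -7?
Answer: -16690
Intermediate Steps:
F(Z, B) = -7
O(z, f) = -72 + f*z (O(z, f) = f*z - 72 = -72 + f*z)
(F(3, 100) + O(-36, -1)) - 16647 = (-7 + (-72 - 1*(-36))) - 16647 = (-7 + (-72 + 36)) - 16647 = (-7 - 36) - 16647 = -43 - 16647 = -16690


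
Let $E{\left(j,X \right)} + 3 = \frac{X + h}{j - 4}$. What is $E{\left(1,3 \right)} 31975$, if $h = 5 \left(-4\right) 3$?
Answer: $511600$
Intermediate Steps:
$h = -60$ ($h = \left(-20\right) 3 = -60$)
$E{\left(j,X \right)} = -3 + \frac{-60 + X}{-4 + j}$ ($E{\left(j,X \right)} = -3 + \frac{X - 60}{j - 4} = -3 + \frac{-60 + X}{-4 + j}$)
$E{\left(1,3 \right)} 31975 = \frac{-48 + 3 - 3}{-4 + 1} \cdot 31975 = \frac{-48 + 3 - 3}{-3} \cdot 31975 = \left(- \frac{1}{3}\right) \left(-48\right) 31975 = 16 \cdot 31975 = 511600$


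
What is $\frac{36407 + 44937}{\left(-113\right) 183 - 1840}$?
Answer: $- \frac{81344}{22519} \approx -3.6122$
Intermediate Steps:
$\frac{36407 + 44937}{\left(-113\right) 183 - 1840} = \frac{81344}{-20679 - 1840} = \frac{81344}{-22519} = 81344 \left(- \frac{1}{22519}\right) = - \frac{81344}{22519}$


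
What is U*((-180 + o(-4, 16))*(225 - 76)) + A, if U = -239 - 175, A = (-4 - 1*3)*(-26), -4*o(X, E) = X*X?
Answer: 11350406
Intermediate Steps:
o(X, E) = -X²/4 (o(X, E) = -X*X/4 = -X²/4)
A = 182 (A = (-4 - 3)*(-26) = -7*(-26) = 182)
U = -414
U*((-180 + o(-4, 16))*(225 - 76)) + A = -414*(-180 - ¼*(-4)²)*(225 - 76) + 182 = -414*(-180 - ¼*16)*149 + 182 = -414*(-180 - 4)*149 + 182 = -(-76176)*149 + 182 = -414*(-27416) + 182 = 11350224 + 182 = 11350406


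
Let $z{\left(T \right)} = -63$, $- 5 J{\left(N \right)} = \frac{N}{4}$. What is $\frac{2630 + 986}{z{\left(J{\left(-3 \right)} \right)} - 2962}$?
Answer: $- \frac{3616}{3025} \approx -1.1954$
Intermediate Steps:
$J{\left(N \right)} = - \frac{N}{20}$ ($J{\left(N \right)} = - \frac{N \frac{1}{4}}{5} = - \frac{\frac{1}{4} N}{5} = - \frac{N}{20}$)
$\frac{2630 + 986}{z{\left(J{\left(-3 \right)} \right)} - 2962} = \frac{2630 + 986}{-63 - 2962} = \frac{3616}{-3025} = 3616 \left(- \frac{1}{3025}\right) = - \frac{3616}{3025}$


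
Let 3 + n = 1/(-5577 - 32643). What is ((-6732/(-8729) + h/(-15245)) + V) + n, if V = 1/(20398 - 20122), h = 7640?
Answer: -1518690704229/557046110530 ≈ -2.7263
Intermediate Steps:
V = 1/276 ≈ 0.0036232
n = -114661/38220 (n = -3 + 1/(-5577 - 32643) = -3 + 1/(-38220) = -3 - 1/38220 = -114661/38220 ≈ -3.0000)
((-6732/(-8729) + h/(-15245)) + V) + n = ((-6732/(-8729) + 7640/(-15245)) + 1/276) - 114661/38220 = ((-6732*(-1/8729) + 7640*(-1/15245)) + 1/276) - 114661/38220 = ((6732/8729 - 1528/3049) + 1/276) - 114661/38220 = (7187956/26614721 + 1/276) - 114661/38220 = 2010490577/7345662996 - 114661/38220 = -1518690704229/557046110530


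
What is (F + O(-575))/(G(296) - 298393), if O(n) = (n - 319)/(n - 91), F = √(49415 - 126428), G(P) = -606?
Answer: -149/33188889 - 3*I*√8557/298999 ≈ -4.4895e-6 - 0.00092814*I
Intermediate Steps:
F = 3*I*√8557 (F = √(-77013) = 3*I*√8557 ≈ 277.51*I)
O(n) = (-319 + n)/(-91 + n)
(F + O(-575))/(G(296) - 298393) = (3*I*√8557 + (-319 - 575)/(-91 - 575))/(-606 - 298393) = (3*I*√8557 - 894/(-666))/(-298999) = (3*I*√8557 - 1/666*(-894))*(-1/298999) = (3*I*√8557 + 149/111)*(-1/298999) = (149/111 + 3*I*√8557)*(-1/298999) = -149/33188889 - 3*I*√8557/298999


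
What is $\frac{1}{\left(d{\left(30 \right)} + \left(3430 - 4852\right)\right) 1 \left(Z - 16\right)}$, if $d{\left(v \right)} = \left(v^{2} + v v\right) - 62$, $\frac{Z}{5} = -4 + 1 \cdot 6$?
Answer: $- \frac{1}{1896} \approx -0.00052743$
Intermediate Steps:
$Z = 10$ ($Z = 5 \left(-4 + 1 \cdot 6\right) = 5 \left(-4 + 6\right) = 5 \cdot 2 = 10$)
$d{\left(v \right)} = -62 + 2 v^{2}$ ($d{\left(v \right)} = \left(v^{2} + v^{2}\right) - 62 = 2 v^{2} - 62 = -62 + 2 v^{2}$)
$\frac{1}{\left(d{\left(30 \right)} + \left(3430 - 4852\right)\right) 1 \left(Z - 16\right)} = \frac{1}{\left(\left(-62 + 2 \cdot 30^{2}\right) + \left(3430 - 4852\right)\right) 1 \left(10 - 16\right)} = \frac{1}{\left(\left(-62 + 2 \cdot 900\right) + \left(3430 - 4852\right)\right) 1 \left(-6\right)} = \frac{1}{\left(\left(-62 + 1800\right) - 1422\right) \left(-6\right)} = \frac{1}{1738 - 1422} \left(- \frac{1}{6}\right) = \frac{1}{316} \left(- \frac{1}{6}\right) = - \frac{1}{1896}$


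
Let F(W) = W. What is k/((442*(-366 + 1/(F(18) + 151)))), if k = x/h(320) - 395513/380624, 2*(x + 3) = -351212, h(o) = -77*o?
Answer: -6627163179/176099667314560 ≈ -3.7633e-5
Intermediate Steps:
x = -175609 (x = -3 + (½)*(-351212) = -3 - 175606 = -175609)
k = 509781783/83737280 (k = -175609/((-77*320)) - 395513/380624 = -175609/(-24640) - 395513*1/380624 = -175609*(-1/24640) - 395513/380624 = 25087/3520 - 395513/380624 = 509781783/83737280 ≈ 6.0879)
k/((442*(-366 + 1/(F(18) + 151)))) = 509781783/(83737280*((442*(-366 + 1/(18 + 151))))) = 509781783/(83737280*((442*(-366 + 1/169)))) = 509781783/(83737280*((442*(-61853/169)))) = 509781783/(83737280*(-2103002/13)) = (509781783/83737280)*(-13/2103002) = -6627163179/176099667314560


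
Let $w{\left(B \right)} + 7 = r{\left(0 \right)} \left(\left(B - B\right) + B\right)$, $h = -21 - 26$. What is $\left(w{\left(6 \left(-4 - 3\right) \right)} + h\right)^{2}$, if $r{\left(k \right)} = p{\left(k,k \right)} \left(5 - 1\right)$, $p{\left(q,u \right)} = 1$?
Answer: $49284$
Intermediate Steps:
$r{\left(k \right)} = 4$ ($r{\left(k \right)} = 1 \left(5 - 1\right) = 1 \cdot 4 = 4$)
$h = -47$ ($h = -21 - 26 = -47$)
$w{\left(B \right)} = -7 + 4 B$ ($w{\left(B \right)} = -7 + 4 \left(\left(B - B\right) + B\right) = -7 + 4 \left(0 + B\right) = -7 + 4 B$)
$\left(w{\left(6 \left(-4 - 3\right) \right)} + h\right)^{2} = \left(\left(-7 + 4 \cdot 6 \left(-4 - 3\right)\right) - 47\right)^{2} = \left(\left(-7 + 4 \cdot 6 \left(-7\right)\right) - 47\right)^{2} = \left(\left(-7 + 4 \left(-42\right)\right) - 47\right)^{2} = \left(\left(-7 - 168\right) - 47\right)^{2} = \left(-175 - 47\right)^{2} = \left(-222\right)^{2} = 49284$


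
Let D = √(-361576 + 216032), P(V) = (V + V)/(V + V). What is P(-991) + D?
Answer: 1 + 2*I*√36386 ≈ 1.0 + 381.5*I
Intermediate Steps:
P(V) = 1 (P(V) = (2*V)/((2*V)) = (2*V)*(1/(2*V)) = 1)
D = 2*I*√36386 (D = √(-145544) = 2*I*√36386 ≈ 381.5*I)
P(-991) + D = 1 + 2*I*√36386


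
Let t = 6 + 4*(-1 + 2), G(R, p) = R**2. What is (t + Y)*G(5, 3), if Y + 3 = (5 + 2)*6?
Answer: 1225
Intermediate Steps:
Y = 39 (Y = -3 + (5 + 2)*6 = -3 + 7*6 = -3 + 42 = 39)
t = 10 (t = 6 + 4*1 = 6 + 4 = 10)
(t + Y)*G(5, 3) = (10 + 39)*5**2 = 49*25 = 1225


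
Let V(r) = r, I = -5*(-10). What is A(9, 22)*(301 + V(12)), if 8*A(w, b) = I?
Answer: 7825/4 ≈ 1956.3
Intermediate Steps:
I = 50
A(w, b) = 25/4 (A(w, b) = (1/8)*50 = 25/4)
A(9, 22)*(301 + V(12)) = 25*(301 + 12)/4 = (25/4)*313 = 7825/4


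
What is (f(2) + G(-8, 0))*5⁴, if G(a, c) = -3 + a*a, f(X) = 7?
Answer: 42500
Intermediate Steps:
G(a, c) = -3 + a²
(f(2) + G(-8, 0))*5⁴ = (7 + (-3 + (-8)²))*5⁴ = (7 + (-3 + 64))*625 = (7 + 61)*625 = 68*625 = 42500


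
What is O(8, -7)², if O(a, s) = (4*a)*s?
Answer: 50176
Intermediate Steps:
O(a, s) = 4*a*s
O(8, -7)² = (4*8*(-7))² = (-224)² = 50176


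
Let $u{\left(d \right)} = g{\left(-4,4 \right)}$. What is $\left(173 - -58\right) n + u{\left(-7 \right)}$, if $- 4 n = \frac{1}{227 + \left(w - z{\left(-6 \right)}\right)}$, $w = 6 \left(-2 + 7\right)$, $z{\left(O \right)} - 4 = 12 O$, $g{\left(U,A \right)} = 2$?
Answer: $\frac{2369}{1300} \approx 1.8223$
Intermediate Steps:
$z{\left(O \right)} = 4 + 12 O$
$u{\left(d \right)} = 2$
$w = 30$ ($w = 6 \cdot 5 = 30$)
$n = - \frac{1}{1300}$ ($n = - \frac{1}{4 \left(227 + \left(30 - \left(4 + 12 \left(-6\right)\right)\right)\right)} = - \frac{1}{4 \left(227 + \left(30 - \left(4 - 72\right)\right)\right)} = - \frac{1}{4 \left(227 + \left(30 - -68\right)\right)} = - \frac{1}{4 \left(227 + \left(30 + 68\right)\right)} = - \frac{1}{4 \left(227 + 98\right)} = - \frac{1}{4 \cdot 325} = \left(- \frac{1}{4}\right) \frac{1}{325} = - \frac{1}{1300} \approx -0.00076923$)
$\left(173 - -58\right) n + u{\left(-7 \right)} = \left(173 - -58\right) \left(- \frac{1}{1300}\right) + 2 = \left(173 + 58\right) \left(- \frac{1}{1300}\right) + 2 = 231 \left(- \frac{1}{1300}\right) + 2 = - \frac{231}{1300} + 2 = \frac{2369}{1300}$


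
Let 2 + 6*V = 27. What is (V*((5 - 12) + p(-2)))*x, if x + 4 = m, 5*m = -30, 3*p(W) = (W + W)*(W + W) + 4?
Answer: 125/9 ≈ 13.889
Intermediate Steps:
p(W) = 4/3 + 4*W²/3 (p(W) = ((W + W)*(W + W) + 4)/3 = ((2*W)*(2*W) + 4)/3 = (4*W² + 4)/3 = (4 + 4*W²)/3 = 4/3 + 4*W²/3)
V = 25/6 (V = -⅓ + (⅙)*27 = -⅓ + 9/2 = 25/6 ≈ 4.1667)
m = -6 (m = (⅕)*(-30) = -6)
x = -10 (x = -4 - 6 = -10)
(V*((5 - 12) + p(-2)))*x = (25*((5 - 12) + (4/3 + (4/3)*(-2)²))/6)*(-10) = (25*(-7 + (4/3 + (4/3)*4))/6)*(-10) = (25*(-7 + (4/3 + 16/3))/6)*(-10) = (25*(-7 + 20/3)/6)*(-10) = ((25/6)*(-⅓))*(-10) = -25/18*(-10) = 125/9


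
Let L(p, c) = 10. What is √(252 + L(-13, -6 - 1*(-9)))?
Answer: √262 ≈ 16.186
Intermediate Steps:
√(252 + L(-13, -6 - 1*(-9))) = √(252 + 10) = √262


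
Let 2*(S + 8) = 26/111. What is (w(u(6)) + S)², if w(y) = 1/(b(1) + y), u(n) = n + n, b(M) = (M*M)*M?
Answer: 126877696/2082249 ≈ 60.933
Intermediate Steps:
b(M) = M³ (b(M) = M²*M = M³)
u(n) = 2*n
w(y) = 1/(1 + y) (w(y) = 1/(1³ + y) = 1/(1 + y))
S = -875/111 (S = -8 + (26/111)/2 = -8 + (26*(1/111))/2 = -8 + (½)*(26/111) = -8 + 13/111 = -875/111 ≈ -7.8829)
(w(u(6)) + S)² = (1/(1 + 2*6) - 875/111)² = (1/(1 + 12) - 875/111)² = (1/13 - 875/111)² = (-11264/1443)² = 126877696/2082249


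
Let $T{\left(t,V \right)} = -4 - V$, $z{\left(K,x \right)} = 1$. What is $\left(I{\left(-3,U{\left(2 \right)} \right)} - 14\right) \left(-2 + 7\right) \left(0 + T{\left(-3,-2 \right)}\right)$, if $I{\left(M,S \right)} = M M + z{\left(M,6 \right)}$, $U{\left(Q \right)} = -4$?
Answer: $40$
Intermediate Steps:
$I{\left(M,S \right)} = 1 + M^{2}$ ($I{\left(M,S \right)} = M M + 1 = M^{2} + 1 = 1 + M^{2}$)
$\left(I{\left(-3,U{\left(2 \right)} \right)} - 14\right) \left(-2 + 7\right) \left(0 + T{\left(-3,-2 \right)}\right) = \left(\left(1 + \left(-3\right)^{2}\right) - 14\right) \left(-2 + 7\right) \left(0 - 2\right) = \left(\left(1 + 9\right) - 14\right) 5 \left(0 + \left(-4 + 2\right)\right) = \left(10 - 14\right) 5 \left(0 - 2\right) = - 4 \cdot 5 \left(-2\right) = \left(-4\right) \left(-10\right) = 40$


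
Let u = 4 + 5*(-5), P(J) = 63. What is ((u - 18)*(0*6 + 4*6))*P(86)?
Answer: -58968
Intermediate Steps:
u = -21 (u = 4 - 25 = -21)
((u - 18)*(0*6 + 4*6))*P(86) = ((-21 - 18)*(0*6 + 4*6))*63 = -39*(0 + 24)*63 = -39*24*63 = -936*63 = -58968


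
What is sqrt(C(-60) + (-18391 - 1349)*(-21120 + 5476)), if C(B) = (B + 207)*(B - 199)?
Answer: sqrt(308774487) ≈ 17572.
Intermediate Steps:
C(B) = (-199 + B)*(207 + B) (C(B) = (207 + B)*(-199 + B) = (-199 + B)*(207 + B))
sqrt(C(-60) + (-18391 - 1349)*(-21120 + 5476)) = sqrt((-41193 + (-60)**2 + 8*(-60)) + (-18391 - 1349)*(-21120 + 5476)) = sqrt((-41193 + 3600 - 480) - 19740*(-15644)) = sqrt(-38073 + 308812560) = sqrt(308774487)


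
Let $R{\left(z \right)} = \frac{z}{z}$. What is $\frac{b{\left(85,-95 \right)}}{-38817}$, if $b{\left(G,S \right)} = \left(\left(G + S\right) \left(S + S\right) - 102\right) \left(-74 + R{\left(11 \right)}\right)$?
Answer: $\frac{131254}{38817} \approx 3.3814$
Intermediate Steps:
$R{\left(z \right)} = 1$
$b{\left(G,S \right)} = 7446 - 146 S \left(G + S\right)$ ($b{\left(G,S \right)} = \left(\left(G + S\right) \left(S + S\right) - 102\right) \left(-74 + 1\right) = \left(\left(G + S\right) 2 S - 102\right) \left(-73\right) = \left(2 S \left(G + S\right) - 102\right) \left(-73\right) = \left(-102 + 2 S \left(G + S\right)\right) \left(-73\right) = 7446 - 146 S \left(G + S\right)$)
$\frac{b{\left(85,-95 \right)}}{-38817} = \frac{7446 - 146 \left(-95\right)^{2} - 12410 \left(-95\right)}{-38817} = \left(7446 - 1317650 + 1178950\right) \left(- \frac{1}{38817}\right) = \left(-131254\right) \left(- \frac{1}{38817}\right) = \frac{131254}{38817}$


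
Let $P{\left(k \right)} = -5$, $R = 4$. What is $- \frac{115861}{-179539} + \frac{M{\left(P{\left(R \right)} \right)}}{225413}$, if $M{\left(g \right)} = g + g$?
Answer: $\frac{26114780203}{40470424607} \approx 0.64528$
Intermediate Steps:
$M{\left(g \right)} = 2 g$
$- \frac{115861}{-179539} + \frac{M{\left(P{\left(R \right)} \right)}}{225413} = - \frac{115861}{-179539} + \frac{2 \left(-5\right)}{225413} = \left(-115861\right) \left(- \frac{1}{179539}\right) - \frac{10}{225413} = \frac{115861}{179539} - \frac{10}{225413} = \frac{26114780203}{40470424607}$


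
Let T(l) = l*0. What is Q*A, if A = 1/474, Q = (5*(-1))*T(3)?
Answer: 0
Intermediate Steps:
T(l) = 0
Q = 0 (Q = (5*(-1))*0 = -5*0 = 0)
A = 1/474 ≈ 0.0021097
Q*A = 0*(1/474) = 0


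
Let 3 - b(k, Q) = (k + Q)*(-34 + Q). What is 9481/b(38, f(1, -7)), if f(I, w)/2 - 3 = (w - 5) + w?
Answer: 499/21 ≈ 23.762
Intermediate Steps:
f(I, w) = -4 + 4*w (f(I, w) = 6 + 2*((w - 5) + w) = 6 + 2*((-5 + w) + w) = 6 + 2*(-5 + 2*w) = 6 + (-10 + 4*w) = -4 + 4*w)
b(k, Q) = 3 - (-34 + Q)*(Q + k) (b(k, Q) = 3 - (k + Q)*(-34 + Q) = 3 - (Q + k)*(-34 + Q) = 3 - (-34 + Q)*(Q + k))
9481/b(38, f(1, -7)) = 9481/(3 - (-4 + 4*(-7))**2 + 34*(-4 + 4*(-7)) + 34*38 - 1*(-4 + 4*(-7))*38) = 9481/(3 - (-4 - 28)**2 + 34*(-4 - 28) + 1292 - 1*(-4 - 28)*38) = 9481/(3 - 1*(-32)**2 + 34*(-32) + 1292 - 1*(-32)*38) = 9481/(3 - 1*1024 - 1088 + 1292 + 1216) = 9481/(3 - 1024 - 1088 + 1292 + 1216) = 9481/399 = 9481*(1/399) = 499/21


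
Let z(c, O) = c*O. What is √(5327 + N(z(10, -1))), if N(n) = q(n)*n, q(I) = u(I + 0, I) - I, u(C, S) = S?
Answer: √5327 ≈ 72.986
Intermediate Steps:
z(c, O) = O*c
q(I) = 0 (q(I) = I - I = 0)
N(n) = 0 (N(n) = 0*n = 0)
√(5327 + N(z(10, -1))) = √(5327 + 0) = √5327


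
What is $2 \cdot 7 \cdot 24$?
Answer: $336$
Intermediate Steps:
$2 \cdot 7 \cdot 24 = 14 \cdot 24 = 336$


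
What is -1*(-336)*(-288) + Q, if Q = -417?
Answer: -97185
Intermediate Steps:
-1*(-336)*(-288) + Q = -1*(-336)*(-288) - 417 = 336*(-288) - 417 = -96768 - 417 = -97185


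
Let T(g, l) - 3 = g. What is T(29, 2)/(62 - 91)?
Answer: -32/29 ≈ -1.1034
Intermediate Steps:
T(g, l) = 3 + g
T(29, 2)/(62 - 91) = (3 + 29)/(62 - 91) = 32/(-29) = 32*(-1/29) = -32/29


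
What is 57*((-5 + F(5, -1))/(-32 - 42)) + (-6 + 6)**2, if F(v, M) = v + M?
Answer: 57/74 ≈ 0.77027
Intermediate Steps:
F(v, M) = M + v
57*((-5 + F(5, -1))/(-32 - 42)) + (-6 + 6)**2 = 57*((-5 + (-1 + 5))/(-32 - 42)) + (-6 + 6)**2 = 57*((-5 + 4)/(-74)) + 0**2 = 57*(-1*(-1/74)) + 0 = 57*(1/74) + 0 = 57/74 + 0 = 57/74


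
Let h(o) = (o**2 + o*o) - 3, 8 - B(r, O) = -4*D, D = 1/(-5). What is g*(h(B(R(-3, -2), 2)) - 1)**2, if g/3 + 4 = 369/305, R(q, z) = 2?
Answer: -15854293392/190625 ≈ -83170.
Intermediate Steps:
D = -1/5 ≈ -0.20000
B(r, O) = 36/5 (B(r, O) = 8 - (-4)*(-1)/5 = 8 - 1*4/5 = 8 - 4/5 = 36/5)
h(o) = -3 + 2*o**2 (h(o) = (o**2 + o**2) - 3 = 2*o**2 - 3 = -3 + 2*o**2)
g = -2553/305 (g = -12 + 3*(369/305) = -12 + 1107/305 = -2553/305 ≈ -8.3705)
g*(h(B(R(-3, -2), 2)) - 1)**2 = -2553*((-3 + 2*(36/5)**2) - 1)**2/305 = -2553*((-3 + 2*(1296/25)) - 1)**2/305 = -2553*((-3 + 2592/25) - 1)**2/305 = -2553*(2517/25 - 1)**2/305 = -2553*(2492/25)**2/305 = -2553/305*6210064/625 = -15854293392/190625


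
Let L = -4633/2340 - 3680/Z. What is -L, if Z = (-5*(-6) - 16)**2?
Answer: 2379817/114660 ≈ 20.755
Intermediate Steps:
Z = 196 (Z = (30 - 16)**2 = 14**2 = 196)
L = -2379817/114660 (L = -4633/2340 - 3680/196 = -4633*1/2340 - 3680*1/196 = -4633/2340 - 920/49 = -2379817/114660 ≈ -20.755)
-L = -1*(-2379817/114660) = 2379817/114660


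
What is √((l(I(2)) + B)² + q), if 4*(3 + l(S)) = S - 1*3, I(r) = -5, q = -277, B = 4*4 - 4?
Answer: 2*I*√57 ≈ 15.1*I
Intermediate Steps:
B = 12 (B = 16 - 4 = 12)
l(S) = -15/4 + S/4 (l(S) = -3 + (S - 1*3)/4 = -3 + (S - 3)/4 = -3 + (-3 + S)/4 = -3 + (-¾ + S/4) = -15/4 + S/4)
√((l(I(2)) + B)² + q) = √(((-15/4 + (¼)*(-5)) + 12)² - 277) = √(((-15/4 - 5/4) + 12)² - 277) = √((-5 + 12)² - 277) = √(7² - 277) = √(49 - 277) = √(-228) = 2*I*√57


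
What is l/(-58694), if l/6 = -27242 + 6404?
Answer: 62514/29347 ≈ 2.1302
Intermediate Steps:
l = -125028 (l = 6*(-27242 + 6404) = 6*(-20838) = -125028)
l/(-58694) = -125028/(-58694) = -125028*(-1/58694) = 62514/29347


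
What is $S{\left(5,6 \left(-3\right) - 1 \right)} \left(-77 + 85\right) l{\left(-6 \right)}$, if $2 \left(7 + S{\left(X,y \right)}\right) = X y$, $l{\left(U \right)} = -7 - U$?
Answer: $436$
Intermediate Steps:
$S{\left(X,y \right)} = -7 + \frac{X y}{2}$
$S{\left(5,6 \left(-3\right) - 1 \right)} \left(-77 + 85\right) l{\left(-6 \right)} = \left(-7 + \frac{1}{2} \cdot 5 \left(6 \left(-3\right) - 1\right)\right) \left(-77 + 85\right) \left(-7 - -6\right) = \left(-7 + \frac{1}{2} \cdot 5 \left(-18 - 1\right)\right) 8 \left(-7 + 6\right) = \left(-7 + \frac{1}{2} \cdot 5 \left(-19\right)\right) 8 \left(-1\right) = \left(-7 - \frac{95}{2}\right) \left(-8\right) = \left(- \frac{109}{2}\right) \left(-8\right) = 436$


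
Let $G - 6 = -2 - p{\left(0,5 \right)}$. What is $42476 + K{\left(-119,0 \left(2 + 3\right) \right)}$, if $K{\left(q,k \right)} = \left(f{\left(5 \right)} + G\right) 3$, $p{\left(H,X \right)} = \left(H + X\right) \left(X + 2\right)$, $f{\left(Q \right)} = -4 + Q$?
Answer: $42386$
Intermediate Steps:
$p{\left(H,X \right)} = \left(2 + X\right) \left(H + X\right)$ ($p{\left(H,X \right)} = \left(H + X\right) \left(2 + X\right) = \left(2 + X\right) \left(H + X\right)$)
$G = -31$ ($G = 6 - \left(27 + 0 + 10\right) = 6 - 37 = -31$)
$K{\left(q,k \right)} = -90$ ($K{\left(q,k \right)} = \left(\left(-4 + 5\right) - 31\right) 3 = \left(1 - 31\right) 3 = \left(-30\right) 3 = -90$)
$42476 + K{\left(-119,0 \left(2 + 3\right) \right)} = 42476 - 90 = 42386$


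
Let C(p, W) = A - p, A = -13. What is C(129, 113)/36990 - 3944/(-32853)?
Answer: 23537239/202538745 ≈ 0.11621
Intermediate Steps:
C(p, W) = -13 - p
C(129, 113)/36990 - 3944/(-32853) = (-13 - 1*129)/36990 - 3944/(-32853) = (-13 - 129)*(1/36990) - 3944*(-1/32853) = -142*1/36990 + 3944/32853 = -71/18495 + 3944/32853 = 23537239/202538745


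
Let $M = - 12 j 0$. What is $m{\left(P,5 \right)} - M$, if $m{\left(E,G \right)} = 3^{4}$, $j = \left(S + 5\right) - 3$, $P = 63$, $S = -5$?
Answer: $81$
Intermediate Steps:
$j = -3$ ($j = \left(-5 + 5\right) - 3 = 0 - 3 = -3$)
$m{\left(E,G \right)} = 81$
$M = 0$ ($M = \left(-12\right) \left(-3\right) 0 = 36 \cdot 0 = 0$)
$m{\left(P,5 \right)} - M = 81 - 0 = 81 + 0 = 81$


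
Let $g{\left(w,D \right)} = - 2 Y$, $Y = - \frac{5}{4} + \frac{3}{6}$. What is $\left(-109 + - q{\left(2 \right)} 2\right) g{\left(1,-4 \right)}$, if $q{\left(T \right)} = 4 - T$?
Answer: $- \frac{339}{2} \approx -169.5$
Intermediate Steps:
$Y = - \frac{3}{4}$ ($Y = \left(-5\right) \frac{1}{4} + 3 \cdot \frac{1}{6} = - \frac{5}{4} + \frac{1}{2} = - \frac{3}{4} \approx -0.75$)
$g{\left(w,D \right)} = \frac{3}{2}$ ($g{\left(w,D \right)} = \left(-2\right) \left(- \frac{3}{4}\right) = \frac{3}{2}$)
$\left(-109 + - q{\left(2 \right)} 2\right) g{\left(1,-4 \right)} = \left(-109 + - (4 - 2) 2\right) \frac{3}{2} = \left(-109 + \left(-1\right) 2 \cdot 2\right) \frac{3}{2} = \left(-109 - 4\right) \frac{3}{2} = \left(-113\right) \frac{3}{2} = - \frac{339}{2}$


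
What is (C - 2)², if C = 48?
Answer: 2116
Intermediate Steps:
(C - 2)² = (48 - 2)² = 46² = 2116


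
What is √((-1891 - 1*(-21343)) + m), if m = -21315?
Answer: 9*I*√23 ≈ 43.162*I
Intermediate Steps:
√((-1891 - 1*(-21343)) + m) = √((-1891 - 1*(-21343)) - 21315) = √((-1891 + 21343) - 21315) = √(19452 - 21315) = √(-1863) = 9*I*√23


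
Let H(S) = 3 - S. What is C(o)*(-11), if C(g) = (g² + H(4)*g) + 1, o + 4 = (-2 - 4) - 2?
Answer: -1727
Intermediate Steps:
o = -12 (o = -4 + ((-2 - 4) - 2) = -4 + (-6 - 2) = -4 - 8 = -12)
C(g) = 1 + g² - g (C(g) = (g² + (3 - 1*4)*g) + 1 = (g² + (3 - 4)*g) + 1 = (g² - g) + 1 = 1 + g² - g)
C(o)*(-11) = (1 + (-12)² - 1*(-12))*(-11) = (1 + 144 + 12)*(-11) = 157*(-11) = -1727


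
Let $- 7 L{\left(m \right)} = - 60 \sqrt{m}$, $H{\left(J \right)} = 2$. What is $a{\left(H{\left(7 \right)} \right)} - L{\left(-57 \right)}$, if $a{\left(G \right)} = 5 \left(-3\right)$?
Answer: $-15 - \frac{60 i \sqrt{57}}{7} \approx -15.0 - 64.713 i$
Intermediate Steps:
$a{\left(G \right)} = -15$
$L{\left(m \right)} = \frac{60 \sqrt{m}}{7}$ ($L{\left(m \right)} = - \frac{\left(-60\right) \sqrt{m}}{7} = \frac{60 \sqrt{m}}{7}$)
$a{\left(H{\left(7 \right)} \right)} - L{\left(-57 \right)} = -15 - \frac{60 \sqrt{-57}}{7} = -15 - \frac{60 i \sqrt{57}}{7}$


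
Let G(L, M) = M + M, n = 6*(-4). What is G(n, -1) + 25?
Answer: 23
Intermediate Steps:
n = -24
G(L, M) = 2*M
G(n, -1) + 25 = 2*(-1) + 25 = -2 + 25 = 23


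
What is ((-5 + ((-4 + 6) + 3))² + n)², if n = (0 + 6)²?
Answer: 1296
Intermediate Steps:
n = 36 (n = 6² = 36)
((-5 + ((-4 + 6) + 3))² + n)² = ((-5 + ((-4 + 6) + 3))² + 36)² = ((-5 + (2 + 3))² + 36)² = ((-5 + 5)² + 36)² = (0² + 36)² = (0 + 36)² = 36² = 1296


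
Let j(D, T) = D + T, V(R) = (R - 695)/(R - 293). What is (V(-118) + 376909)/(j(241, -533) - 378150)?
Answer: -25818402/25923277 ≈ -0.99595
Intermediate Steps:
V(R) = (-695 + R)/(-293 + R)
(V(-118) + 376909)/(j(241, -533) - 378150) = ((-695 - 118)/(-293 - 118) + 376909)/((241 - 533) - 378150) = (-813/(-411) + 376909)/(-292 - 378150) = (-1/411*(-813) + 376909)/(-378442) = (271/137 + 376909)*(-1/378442) = (51636804/137)*(-1/378442) = -25818402/25923277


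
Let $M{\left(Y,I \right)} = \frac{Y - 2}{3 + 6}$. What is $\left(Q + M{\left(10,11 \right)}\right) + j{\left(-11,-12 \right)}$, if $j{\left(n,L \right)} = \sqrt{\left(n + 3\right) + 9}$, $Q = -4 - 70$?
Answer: $- \frac{649}{9} \approx -72.111$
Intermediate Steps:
$Q = -74$
$M{\left(Y,I \right)} = - \frac{2}{9} + \frac{Y}{9}$ ($M{\left(Y,I \right)} = \frac{-2 + Y}{9} = \left(-2 + Y\right) \frac{1}{9} = - \frac{2}{9} + \frac{Y}{9}$)
$j{\left(n,L \right)} = \sqrt{12 + n}$ ($j{\left(n,L \right)} = \sqrt{\left(3 + n\right) + 9} = \sqrt{12 + n}$)
$\left(Q + M{\left(10,11 \right)}\right) + j{\left(-11,-12 \right)} = \left(-74 + \left(- \frac{2}{9} + \frac{1}{9} \cdot 10\right)\right) + \sqrt{12 - 11} = \left(-74 + \left(- \frac{2}{9} + \frac{10}{9}\right)\right) + \sqrt{1} = \left(-74 + \frac{8}{9}\right) + 1 = - \frac{658}{9} + 1 = - \frac{649}{9}$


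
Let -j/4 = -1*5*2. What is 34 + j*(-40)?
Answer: -1566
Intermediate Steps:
j = 40 (j = -4*(-1*5)*2 = -(-20)*2 = -4*(-10) = 40)
34 + j*(-40) = 34 + 40*(-40) = 34 - 1600 = -1566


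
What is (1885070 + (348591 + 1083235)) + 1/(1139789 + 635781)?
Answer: 5889381030721/1775570 ≈ 3.3169e+6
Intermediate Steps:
(1885070 + (348591 + 1083235)) + 1/(1139789 + 635781) = (1885070 + 1431826) + 1/1775570 = 3316896 + 1/1775570 = 5889381030721/1775570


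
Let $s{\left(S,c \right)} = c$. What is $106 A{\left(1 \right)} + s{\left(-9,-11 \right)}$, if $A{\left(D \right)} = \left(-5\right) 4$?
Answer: $-2131$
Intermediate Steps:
$A{\left(D \right)} = -20$
$106 A{\left(1 \right)} + s{\left(-9,-11 \right)} = 106 \left(-20\right) - 11 = -2120 - 11 = -2131$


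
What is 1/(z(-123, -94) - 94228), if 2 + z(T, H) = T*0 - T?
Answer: -1/94107 ≈ -1.0626e-5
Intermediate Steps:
z(T, H) = -2 - T (z(T, H) = -2 + (T*0 - T) = -2 + (0 - T) = -2 - T)
1/(z(-123, -94) - 94228) = 1/((-2 - 1*(-123)) - 94228) = 1/((-2 + 123) - 94228) = 1/(121 - 94228) = 1/(-94107) = -1/94107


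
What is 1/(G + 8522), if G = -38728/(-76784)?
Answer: 9598/81798997 ≈ 0.00011734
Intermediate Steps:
G = 4841/9598 (G = -38728*(-1/76784) = 4841/9598 ≈ 0.50438)
1/(G + 8522) = 1/(4841/9598 + 8522) = 1/(81798997/9598) = 9598/81798997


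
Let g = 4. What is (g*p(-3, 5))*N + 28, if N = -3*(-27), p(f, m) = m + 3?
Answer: 2620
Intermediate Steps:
p(f, m) = 3 + m
N = 81
(g*p(-3, 5))*N + 28 = (4*(3 + 5))*81 + 28 = (4*8)*81 + 28 = 32*81 + 28 = 2592 + 28 = 2620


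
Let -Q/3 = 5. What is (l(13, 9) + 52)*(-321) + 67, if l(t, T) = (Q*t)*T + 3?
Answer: 545767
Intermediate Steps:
Q = -15 (Q = -3*5 = -15)
l(t, T) = 3 - 15*T*t (l(t, T) = (-15*t)*T + 3 = -15*T*t + 3 = 3 - 15*T*t)
(l(13, 9) + 52)*(-321) + 67 = ((3 - 15*9*13) + 52)*(-321) + 67 = ((3 - 1755) + 52)*(-321) + 67 = (-1752 + 52)*(-321) + 67 = -1700*(-321) + 67 = 545700 + 67 = 545767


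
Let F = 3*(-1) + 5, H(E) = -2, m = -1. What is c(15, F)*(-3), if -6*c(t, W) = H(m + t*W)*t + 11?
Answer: -19/2 ≈ -9.5000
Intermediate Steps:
F = 2 (F = -3 + 5 = 2)
c(t, W) = -11/6 + t/3 (c(t, W) = -(-2*t + 11)/6 = -(11 - 2*t)/6 = -11/6 + t/3)
c(15, F)*(-3) = (-11/6 + (1/3)*15)*(-3) = (-11/6 + 5)*(-3) = (19/6)*(-3) = -19/2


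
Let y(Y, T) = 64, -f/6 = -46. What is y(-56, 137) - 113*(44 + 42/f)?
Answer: -226559/46 ≈ -4925.2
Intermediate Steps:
f = 276 (f = -6*(-46) = 276)
y(-56, 137) - 113*(44 + 42/f) = 64 - 113*(44 + 42/276) = 64 - 113*(44 + 42*(1/276)) = 64 - 113*(44 + 7/46) = 64 - 113*2031/46 = 64 - 1*229503/46 = 64 - 229503/46 = -226559/46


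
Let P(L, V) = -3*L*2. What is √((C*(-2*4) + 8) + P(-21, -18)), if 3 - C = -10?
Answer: √30 ≈ 5.4772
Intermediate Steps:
C = 13 (C = 3 - 1*(-10) = 3 + 10 = 13)
P(L, V) = -6*L
√((C*(-2*4) + 8) + P(-21, -18)) = √((13*(-2*4) + 8) - 6*(-21)) = √((13*(-8) + 8) + 126) = √((-104 + 8) + 126) = √(-96 + 126) = √30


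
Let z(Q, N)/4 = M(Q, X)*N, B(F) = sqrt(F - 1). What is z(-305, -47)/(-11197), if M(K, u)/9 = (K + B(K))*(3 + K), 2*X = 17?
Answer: 155850120/11197 - 1532952*I*sqrt(34)/11197 ≈ 13919.0 - 798.3*I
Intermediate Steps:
X = 17/2 (X = (1/2)*17 = 17/2 ≈ 8.5000)
B(F) = sqrt(-1 + F)
M(K, u) = 9*(3 + K)*(K + sqrt(-1 + K)) (M(K, u) = 9*((K + sqrt(-1 + K))*(3 + K)) = 9*((3 + K)*(K + sqrt(-1 + K))) = 9*(3 + K)*(K + sqrt(-1 + K)))
z(Q, N) = 4*N*(9*Q**2 + 27*Q + 27*sqrt(-1 + Q) + 9*Q*sqrt(-1 + Q)) (z(Q, N) = 4*((9*Q**2 + 27*Q + 27*sqrt(-1 + Q) + 9*Q*sqrt(-1 + Q))*N) = 4*(N*(9*Q**2 + 27*Q + 27*sqrt(-1 + Q) + 9*Q*sqrt(-1 + Q))) = 4*N*(9*Q**2 + 27*Q + 27*sqrt(-1 + Q) + 9*Q*sqrt(-1 + Q)))
z(-305, -47)/(-11197) = (36*(-47)*((-305)**2 + 3*(-305) + 3*sqrt(-1 - 305) - 305*sqrt(-1 - 305)))/(-11197) = (36*(-47)*(93025 - 915 + 3*sqrt(-306) - 915*I*sqrt(34)))*(-1/11197) = (36*(-47)*(93025 - 915 + 3*(3*I*sqrt(34)) - 915*I*sqrt(34)))*(-1/11197) = (36*(-47)*(93025 - 915 + 9*I*sqrt(34) - 915*I*sqrt(34)))*(-1/11197) = (36*(-47)*(92110 - 906*I*sqrt(34)))*(-1/11197) = (-155850120 + 1532952*I*sqrt(34))*(-1/11197) = 155850120/11197 - 1532952*I*sqrt(34)/11197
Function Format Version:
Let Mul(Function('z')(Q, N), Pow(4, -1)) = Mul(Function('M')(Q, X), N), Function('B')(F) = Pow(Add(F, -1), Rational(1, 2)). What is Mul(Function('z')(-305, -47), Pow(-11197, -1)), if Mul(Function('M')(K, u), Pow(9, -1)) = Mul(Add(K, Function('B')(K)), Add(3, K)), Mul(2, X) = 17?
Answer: Add(Rational(155850120, 11197), Mul(Rational(-1532952, 11197), I, Pow(34, Rational(1, 2)))) ≈ Add(13919., Mul(-798.30, I))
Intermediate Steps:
X = Rational(17, 2) (X = Mul(Rational(1, 2), 17) = Rational(17, 2) ≈ 8.5000)
Function('B')(F) = Pow(Add(-1, F), Rational(1, 2))
Function('M')(K, u) = Mul(9, Add(3, K), Add(K, Pow(Add(-1, K), Rational(1, 2)))) (Function('M')(K, u) = Mul(9, Mul(Add(K, Pow(Add(-1, K), Rational(1, 2))), Add(3, K))) = Mul(9, Mul(Add(3, K), Add(K, Pow(Add(-1, K), Rational(1, 2))))) = Mul(9, Add(3, K), Add(K, Pow(Add(-1, K), Rational(1, 2)))))
Function('z')(Q, N) = Mul(4, N, Add(Mul(9, Pow(Q, 2)), Mul(27, Q), Mul(27, Pow(Add(-1, Q), Rational(1, 2))), Mul(9, Q, Pow(Add(-1, Q), Rational(1, 2))))) (Function('z')(Q, N) = Mul(4, Mul(Add(Mul(9, Pow(Q, 2)), Mul(27, Q), Mul(27, Pow(Add(-1, Q), Rational(1, 2))), Mul(9, Q, Pow(Add(-1, Q), Rational(1, 2)))), N)) = Mul(4, Mul(N, Add(Mul(9, Pow(Q, 2)), Mul(27, Q), Mul(27, Pow(Add(-1, Q), Rational(1, 2))), Mul(9, Q, Pow(Add(-1, Q), Rational(1, 2)))))) = Mul(4, N, Add(Mul(9, Pow(Q, 2)), Mul(27, Q), Mul(27, Pow(Add(-1, Q), Rational(1, 2))), Mul(9, Q, Pow(Add(-1, Q), Rational(1, 2))))))
Mul(Function('z')(-305, -47), Pow(-11197, -1)) = Mul(Mul(36, -47, Add(Pow(-305, 2), Mul(3, -305), Mul(3, Pow(Add(-1, -305), Rational(1, 2))), Mul(-305, Pow(Add(-1, -305), Rational(1, 2))))), Pow(-11197, -1)) = Mul(Mul(36, -47, Add(93025, -915, Mul(3, Pow(-306, Rational(1, 2))), Mul(-305, Pow(-306, Rational(1, 2))))), Rational(-1, 11197)) = Mul(Mul(36, -47, Add(93025, -915, Mul(3, Mul(3, I, Pow(34, Rational(1, 2)))), Mul(-305, Mul(3, I, Pow(34, Rational(1, 2)))))), Rational(-1, 11197)) = Mul(Mul(36, -47, Add(93025, -915, Mul(9, I, Pow(34, Rational(1, 2))), Mul(-915, I, Pow(34, Rational(1, 2))))), Rational(-1, 11197)) = Mul(Mul(36, -47, Add(92110, Mul(-906, I, Pow(34, Rational(1, 2))))), Rational(-1, 11197)) = Mul(Add(-155850120, Mul(1532952, I, Pow(34, Rational(1, 2)))), Rational(-1, 11197)) = Add(Rational(155850120, 11197), Mul(Rational(-1532952, 11197), I, Pow(34, Rational(1, 2))))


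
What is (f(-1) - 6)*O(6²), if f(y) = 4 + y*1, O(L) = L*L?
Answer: -3888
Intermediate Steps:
O(L) = L²
f(y) = 4 + y
(f(-1) - 6)*O(6²) = ((4 - 1) - 6)*(6²)² = (3 - 6)*36² = -3*1296 = -3888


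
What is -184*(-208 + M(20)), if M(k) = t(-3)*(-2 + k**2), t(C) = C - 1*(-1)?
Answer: 184736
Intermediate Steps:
t(C) = 1 + C (t(C) = C + 1 = 1 + C)
M(k) = 4 - 2*k**2 (M(k) = (1 - 3)*(-2 + k**2) = -2*(-2 + k**2) = 4 - 2*k**2)
-184*(-208 + M(20)) = -184*(-208 + (4 - 2*20**2)) = -184*(-208 + (4 - 2*400)) = -184*(-208 + (4 - 800)) = -184*(-208 - 796) = -184*(-1004) = 184736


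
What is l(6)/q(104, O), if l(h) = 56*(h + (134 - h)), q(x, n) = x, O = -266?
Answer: 938/13 ≈ 72.154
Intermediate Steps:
l(h) = 7504 (l(h) = 56*134 = 7504)
l(6)/q(104, O) = 7504/104 = 7504*(1/104) = 938/13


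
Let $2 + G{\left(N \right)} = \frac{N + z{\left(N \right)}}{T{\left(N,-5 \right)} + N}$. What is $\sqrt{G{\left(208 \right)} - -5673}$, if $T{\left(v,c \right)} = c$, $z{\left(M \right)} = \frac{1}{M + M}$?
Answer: $\frac{\sqrt{2528115221086}}{21112} \approx 75.313$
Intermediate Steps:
$z{\left(M \right)} = \frac{1}{2 M}$
$G{\left(N \right)} = -2 + \frac{N + \frac{1}{2 N}}{-5 + N}$
$\sqrt{G{\left(208 \right)} - -5673} = \sqrt{\frac{\frac{1}{2} + 208 \left(10 - 208\right)}{208 \left(-5 + 208\right)} - -5673} = \sqrt{\frac{\frac{1}{2} + 208 \left(10 - 208\right)}{208 \cdot 203} + \left(-839 + 6512\right)} = \sqrt{\frac{1}{208} \cdot \frac{1}{203} \left(\frac{1}{2} + 208 \left(-198\right)\right) + 5673} = \sqrt{\frac{1}{208} \cdot \frac{1}{203} \left(\frac{1}{2} - 41184\right) + 5673} = \sqrt{\frac{1}{208} \cdot \frac{1}{203} \left(- \frac{82367}{2}\right) + 5673} = \sqrt{- \frac{82367}{84448} + 5673} = \sqrt{\frac{478991137}{84448}} = \frac{\sqrt{2528115221086}}{21112}$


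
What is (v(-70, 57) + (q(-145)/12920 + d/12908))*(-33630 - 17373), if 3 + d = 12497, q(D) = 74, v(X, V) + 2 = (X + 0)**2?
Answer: -5208735559006107/20846420 ≈ -2.4986e+8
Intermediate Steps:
v(X, V) = -2 + X**2 (v(X, V) = -2 + (X + 0)**2 = -2 + X**2)
d = 12494 (d = -3 + 12497 = 12494)
(v(-70, 57) + (q(-145)/12920 + d/12908))*(-33630 - 17373) = ((-2 + (-70)**2) + (74/12920 + 12494/12908))*(-33630 - 17373) = ((-2 + 4900) + (74*(1/12920) + 12494*(1/12908)))*(-51003) = (4898 + (37/6460 + 6247/6454))*(-51003) = (4898 + 20297209/20846420)*(-51003) = (102126062369/20846420)*(-51003) = -5208735559006107/20846420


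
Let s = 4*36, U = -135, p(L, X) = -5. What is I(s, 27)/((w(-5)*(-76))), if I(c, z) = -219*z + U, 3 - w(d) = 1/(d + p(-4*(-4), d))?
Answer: 15120/589 ≈ 25.671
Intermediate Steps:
w(d) = 3 - 1/(-5 + d) (w(d) = 3 - 1/(d - 5) = 3 - 1/(-5 + d))
s = 144
I(c, z) = -135 - 219*z (I(c, z) = -219*z - 135 = -135 - 219*z)
I(s, 27)/((w(-5)*(-76))) = (-135 - 219*27)/((((-16 + 3*(-5))/(-5 - 5))*(-76))) = (-135 - 5913)/((((-16 - 15)/(-10))*(-76))) = -6048/(-⅒*(-31)*(-76)) = -6048/((31/10)*(-76)) = -6048/(-1178/5) = -6048*(-5/1178) = 15120/589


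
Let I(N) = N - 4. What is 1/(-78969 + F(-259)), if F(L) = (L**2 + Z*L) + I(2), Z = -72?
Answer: 1/6758 ≈ 0.00014797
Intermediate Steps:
I(N) = -4 + N
F(L) = -2 + L**2 - 72*L (F(L) = (L**2 - 72*L) + (-4 + 2) = (L**2 - 72*L) - 2 = -2 + L**2 - 72*L)
1/(-78969 + F(-259)) = 1/(-78969 + (-2 + (-259)**2 - 72*(-259))) = 1/(-78969 + (-2 + 67081 + 18648)) = 1/(-78969 + 85727) = 1/6758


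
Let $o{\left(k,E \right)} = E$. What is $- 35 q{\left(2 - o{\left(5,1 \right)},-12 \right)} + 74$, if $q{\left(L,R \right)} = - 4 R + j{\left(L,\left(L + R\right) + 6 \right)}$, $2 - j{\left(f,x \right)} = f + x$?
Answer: $-1816$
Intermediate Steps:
$j{\left(f,x \right)} = 2 - f - x$ ($j{\left(f,x \right)} = 2 - \left(f + x\right) = 2 - f - x$)
$q{\left(L,R \right)} = -4 - 5 R - 2 L$ ($q{\left(L,R \right)} = - 4 R - \left(4 + R + 2 L\right) = -4 - 5 R - 2 L$)
$- 35 q{\left(2 - o{\left(5,1 \right)},-12 \right)} + 74 = - 35 \left(-4 - -60 - 2 \left(2 - 1\right)\right) + 74 = - 35 \left(-4 + 60 - 2 \left(2 - 1\right)\right) + 74 = - 35 \left(-4 + 60 - 2\right) + 74 = \left(-35\right) 54 + 74 = -1890 + 74 = -1816$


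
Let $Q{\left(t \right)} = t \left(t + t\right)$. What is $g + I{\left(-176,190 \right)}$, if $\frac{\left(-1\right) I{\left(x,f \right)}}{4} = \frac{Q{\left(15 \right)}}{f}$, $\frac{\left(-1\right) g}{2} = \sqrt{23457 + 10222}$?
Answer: $- \frac{180}{19} - 2 \sqrt{33679} \approx -376.51$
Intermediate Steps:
$Q{\left(t \right)} = 2 t^{2}$ ($Q{\left(t \right)} = t 2 t = 2 t^{2}$)
$g = - 2 \sqrt{33679}$ ($g = - 2 \sqrt{23457 + 10222} = - 2 \sqrt{33679} \approx -367.04$)
$I{\left(x,f \right)} = - \frac{1800}{f}$ ($I{\left(x,f \right)} = - 4 \frac{2 \cdot 15^{2}}{f} = - 4 \frac{2 \cdot 225}{f} = - 4 \frac{450}{f} = - \frac{1800}{f}$)
$g + I{\left(-176,190 \right)} = - 2 \sqrt{33679} - \frac{1800}{190} = - 2 \sqrt{33679} - \frac{180}{19} = - \frac{180}{19} - 2 \sqrt{33679}$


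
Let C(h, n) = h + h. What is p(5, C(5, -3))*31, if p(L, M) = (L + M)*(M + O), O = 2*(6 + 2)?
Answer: 12090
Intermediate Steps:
C(h, n) = 2*h
O = 16 (O = 2*8 = 16)
p(L, M) = (16 + M)*(L + M) (p(L, M) = (L + M)*(M + 16) = (L + M)*(16 + M) = (16 + M)*(L + M))
p(5, C(5, -3))*31 = ((2*5)**2 + 16*5 + 16*(2*5) + 5*(2*5))*31 = (10**2 + 80 + 16*10 + 5*10)*31 = (100 + 80 + 160 + 50)*31 = 390*31 = 12090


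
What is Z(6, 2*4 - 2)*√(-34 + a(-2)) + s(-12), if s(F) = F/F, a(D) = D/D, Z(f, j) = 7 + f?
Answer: 1 + 13*I*√33 ≈ 1.0 + 74.679*I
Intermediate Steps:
a(D) = 1
s(F) = 1
Z(6, 2*4 - 2)*√(-34 + a(-2)) + s(-12) = (7 + 6)*√(-34 + 1) + 1 = 13*√(-33) + 1 = 13*(I*√33) + 1 = 13*I*√33 + 1 = 1 + 13*I*√33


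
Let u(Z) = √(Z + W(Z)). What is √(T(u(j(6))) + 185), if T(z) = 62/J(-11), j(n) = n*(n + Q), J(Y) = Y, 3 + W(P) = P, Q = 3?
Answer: √21703/11 ≈ 13.393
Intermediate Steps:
W(P) = -3 + P
j(n) = n*(3 + n) (j(n) = n*(n + 3) = n*(3 + n))
u(Z) = √(-3 + 2*Z) (u(Z) = √(Z + (-3 + Z)) = √(-3 + 2*Z))
T(z) = -62/11 (T(z) = 62/(-11) = 62*(-1/11) = -62/11)
√(T(u(j(6))) + 185) = √(-62/11 + 185) = √(1973/11) = √21703/11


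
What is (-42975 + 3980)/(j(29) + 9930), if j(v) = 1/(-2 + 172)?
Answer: -6629150/1688101 ≈ -3.9270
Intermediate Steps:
j(v) = 1/170
(-42975 + 3980)/(j(29) + 9930) = (-42975 + 3980)/(1/170 + 9930) = -38995/1688101/170 = -38995*170/1688101 = -6629150/1688101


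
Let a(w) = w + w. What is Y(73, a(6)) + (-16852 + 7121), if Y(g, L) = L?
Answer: -9719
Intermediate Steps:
a(w) = 2*w
Y(73, a(6)) + (-16852 + 7121) = 2*6 + (-16852 + 7121) = 12 - 9731 = -9719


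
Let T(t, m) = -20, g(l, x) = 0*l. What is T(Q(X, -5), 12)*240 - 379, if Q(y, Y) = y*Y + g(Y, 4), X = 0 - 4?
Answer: -5179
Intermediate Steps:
X = -4
g(l, x) = 0
Q(y, Y) = Y*y (Q(y, Y) = y*Y + 0 = Y*y + 0 = Y*y)
T(Q(X, -5), 12)*240 - 379 = -20*240 - 379 = -4800 - 379 = -5179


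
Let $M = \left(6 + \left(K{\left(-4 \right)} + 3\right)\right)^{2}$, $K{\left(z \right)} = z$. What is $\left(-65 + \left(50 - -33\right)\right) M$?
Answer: $450$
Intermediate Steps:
$M = 25$ ($M = \left(6 + \left(-4 + 3\right)\right)^{2} = \left(6 - 1\right)^{2} = 5^{2} = 25$)
$\left(-65 + \left(50 - -33\right)\right) M = \left(-65 + \left(50 - -33\right)\right) 25 = \left(-65 + \left(50 + 33\right)\right) 25 = \left(-65 + 83\right) 25 = 18 \cdot 25 = 450$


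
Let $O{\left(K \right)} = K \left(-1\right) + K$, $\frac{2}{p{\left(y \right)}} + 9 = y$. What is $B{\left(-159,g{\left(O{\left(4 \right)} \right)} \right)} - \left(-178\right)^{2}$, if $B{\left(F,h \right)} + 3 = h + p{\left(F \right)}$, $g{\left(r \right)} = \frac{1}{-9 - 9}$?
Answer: $- \frac{7985141}{252} \approx -31687.0$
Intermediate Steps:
$p{\left(y \right)} = \frac{2}{-9 + y}$
$O{\left(K \right)} = 0$ ($O{\left(K \right)} = - K + K = 0$)
$g{\left(r \right)} = - \frac{1}{18}$ ($g{\left(r \right)} = \frac{1}{-18} = - \frac{1}{18}$)
$B{\left(F,h \right)} = -3 + h + \frac{2}{-9 + F}$ ($B{\left(F,h \right)} = -3 + \left(h + \frac{2}{-9 + F}\right) = -3 + h + \frac{2}{-9 + F}$)
$B{\left(-159,g{\left(O{\left(4 \right)} \right)} \right)} - \left(-178\right)^{2} = \frac{2 + \left(-9 - 159\right) \left(-3 - \frac{1}{18}\right)}{-9 - 159} - \left(-178\right)^{2} = \frac{2 - - \frac{1540}{3}}{-168} - 31684 = - \frac{2 + \frac{1540}{3}}{168} - 31684 = \left(- \frac{1}{168}\right) \frac{1546}{3} - 31684 = - \frac{773}{252} - 31684 = - \frac{7985141}{252}$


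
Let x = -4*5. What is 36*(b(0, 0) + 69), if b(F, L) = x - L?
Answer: 1764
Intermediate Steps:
x = -20
b(F, L) = -20 - L
36*(b(0, 0) + 69) = 36*((-20 - 1*0) + 69) = 36*((-20 + 0) + 69) = 36*(-20 + 69) = 36*49 = 1764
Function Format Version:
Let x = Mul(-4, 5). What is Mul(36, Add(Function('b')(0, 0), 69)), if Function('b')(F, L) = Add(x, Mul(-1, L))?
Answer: 1764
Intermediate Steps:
x = -20
Function('b')(F, L) = Add(-20, Mul(-1, L))
Mul(36, Add(Function('b')(0, 0), 69)) = Mul(36, Add(Add(-20, Mul(-1, 0)), 69)) = Mul(36, Add(Add(-20, 0), 69)) = Mul(36, Add(-20, 69)) = Mul(36, 49) = 1764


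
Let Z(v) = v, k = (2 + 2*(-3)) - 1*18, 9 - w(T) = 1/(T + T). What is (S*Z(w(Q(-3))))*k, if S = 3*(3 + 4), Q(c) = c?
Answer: -4235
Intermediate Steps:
w(T) = 9 - 1/(2*T) (w(T) = 9 - 1/(T + T) = 9 - 1/(2*T))
k = -22 (k = (2 - 6) - 18 = -4 - 18 = -22)
S = 21 (S = 3*7 = 21)
(S*Z(w(Q(-3))))*k = (21*(9 - ½/(-3)))*(-22) = (21*(9 - ½*(-⅓)))*(-22) = (21*(9 + ⅙))*(-22) = (21*(55/6))*(-22) = (385/2)*(-22) = -4235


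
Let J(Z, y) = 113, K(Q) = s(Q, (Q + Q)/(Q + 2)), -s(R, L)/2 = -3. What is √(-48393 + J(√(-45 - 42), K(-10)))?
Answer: 2*I*√12070 ≈ 219.73*I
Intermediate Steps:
s(R, L) = 6 (s(R, L) = -2*(-3) = 6)
K(Q) = 6
√(-48393 + J(√(-45 - 42), K(-10))) = √(-48393 + 113) = √(-48280) = 2*I*√12070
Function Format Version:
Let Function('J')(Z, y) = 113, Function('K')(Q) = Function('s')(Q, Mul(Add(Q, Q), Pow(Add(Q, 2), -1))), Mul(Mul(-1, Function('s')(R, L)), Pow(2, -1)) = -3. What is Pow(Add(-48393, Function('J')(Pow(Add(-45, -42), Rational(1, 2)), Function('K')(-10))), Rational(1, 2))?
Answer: Mul(2, I, Pow(12070, Rational(1, 2))) ≈ Mul(219.73, I)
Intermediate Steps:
Function('s')(R, L) = 6 (Function('s')(R, L) = Mul(-2, -3) = 6)
Function('K')(Q) = 6
Pow(Add(-48393, Function('J')(Pow(Add(-45, -42), Rational(1, 2)), Function('K')(-10))), Rational(1, 2)) = Pow(Add(-48393, 113), Rational(1, 2)) = Pow(-48280, Rational(1, 2)) = Mul(2, I, Pow(12070, Rational(1, 2)))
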